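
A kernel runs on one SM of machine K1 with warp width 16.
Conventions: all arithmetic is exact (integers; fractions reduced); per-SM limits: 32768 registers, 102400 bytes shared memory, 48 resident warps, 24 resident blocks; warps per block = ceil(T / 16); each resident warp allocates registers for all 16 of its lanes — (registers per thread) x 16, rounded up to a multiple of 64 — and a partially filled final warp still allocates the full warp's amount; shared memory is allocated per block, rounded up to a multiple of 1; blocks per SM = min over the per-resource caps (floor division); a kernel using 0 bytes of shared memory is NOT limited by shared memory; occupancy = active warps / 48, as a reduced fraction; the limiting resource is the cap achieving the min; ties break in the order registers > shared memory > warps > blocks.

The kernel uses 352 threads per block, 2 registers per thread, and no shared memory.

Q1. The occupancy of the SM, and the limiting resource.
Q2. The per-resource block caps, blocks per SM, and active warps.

Answer: occupancy 11/12, limited by warps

registers: 23 blocks
shared memory: no limit (kernel uses none)
warps: 2 blocks
blocks: 24 blocks

Answer: 2 blocks, 44 active warps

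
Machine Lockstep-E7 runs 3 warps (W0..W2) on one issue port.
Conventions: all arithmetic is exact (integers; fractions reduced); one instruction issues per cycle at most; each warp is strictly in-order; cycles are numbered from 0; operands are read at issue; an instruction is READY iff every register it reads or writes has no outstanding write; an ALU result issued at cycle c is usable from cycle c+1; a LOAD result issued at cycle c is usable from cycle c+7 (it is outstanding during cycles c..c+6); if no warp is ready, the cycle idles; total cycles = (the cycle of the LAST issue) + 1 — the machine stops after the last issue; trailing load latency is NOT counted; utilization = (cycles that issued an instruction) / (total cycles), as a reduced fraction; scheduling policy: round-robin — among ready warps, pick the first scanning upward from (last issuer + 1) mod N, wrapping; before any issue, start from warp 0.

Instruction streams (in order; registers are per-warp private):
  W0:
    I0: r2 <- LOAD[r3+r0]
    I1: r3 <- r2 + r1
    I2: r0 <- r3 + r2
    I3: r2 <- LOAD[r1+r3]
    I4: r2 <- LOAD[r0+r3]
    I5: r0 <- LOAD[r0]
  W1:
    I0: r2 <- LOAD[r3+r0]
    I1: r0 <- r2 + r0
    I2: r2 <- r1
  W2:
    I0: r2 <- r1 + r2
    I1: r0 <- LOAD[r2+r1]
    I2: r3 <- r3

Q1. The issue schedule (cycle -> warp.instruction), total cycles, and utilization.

cycle 0: W0.I0
cycle 1: W1.I0
cycle 2: W2.I0
cycle 3: W2.I1
cycle 4: W2.I2
cycle 5: idle
cycle 6: idle
cycle 7: W0.I1
cycle 8: W1.I1
cycle 9: W0.I2
cycle 10: W1.I2
cycle 11: W0.I3
cycle 12: idle
cycle 13: idle
cycle 14: idle
cycle 15: idle
cycle 16: idle
cycle 17: idle
cycle 18: W0.I4
cycle 19: W0.I5

Answer: 20 cycles, utilization 3/5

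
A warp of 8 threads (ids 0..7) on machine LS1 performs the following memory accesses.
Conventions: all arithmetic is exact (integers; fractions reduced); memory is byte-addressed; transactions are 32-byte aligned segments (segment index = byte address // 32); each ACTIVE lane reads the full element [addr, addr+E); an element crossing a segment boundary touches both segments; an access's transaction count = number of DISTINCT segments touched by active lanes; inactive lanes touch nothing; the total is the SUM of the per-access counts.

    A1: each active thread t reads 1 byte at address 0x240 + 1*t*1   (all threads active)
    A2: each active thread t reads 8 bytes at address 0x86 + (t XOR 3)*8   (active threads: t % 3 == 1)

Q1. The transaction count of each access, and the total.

A1: 1 transaction
A2: 3 transactions

Answer: 1,3; total 4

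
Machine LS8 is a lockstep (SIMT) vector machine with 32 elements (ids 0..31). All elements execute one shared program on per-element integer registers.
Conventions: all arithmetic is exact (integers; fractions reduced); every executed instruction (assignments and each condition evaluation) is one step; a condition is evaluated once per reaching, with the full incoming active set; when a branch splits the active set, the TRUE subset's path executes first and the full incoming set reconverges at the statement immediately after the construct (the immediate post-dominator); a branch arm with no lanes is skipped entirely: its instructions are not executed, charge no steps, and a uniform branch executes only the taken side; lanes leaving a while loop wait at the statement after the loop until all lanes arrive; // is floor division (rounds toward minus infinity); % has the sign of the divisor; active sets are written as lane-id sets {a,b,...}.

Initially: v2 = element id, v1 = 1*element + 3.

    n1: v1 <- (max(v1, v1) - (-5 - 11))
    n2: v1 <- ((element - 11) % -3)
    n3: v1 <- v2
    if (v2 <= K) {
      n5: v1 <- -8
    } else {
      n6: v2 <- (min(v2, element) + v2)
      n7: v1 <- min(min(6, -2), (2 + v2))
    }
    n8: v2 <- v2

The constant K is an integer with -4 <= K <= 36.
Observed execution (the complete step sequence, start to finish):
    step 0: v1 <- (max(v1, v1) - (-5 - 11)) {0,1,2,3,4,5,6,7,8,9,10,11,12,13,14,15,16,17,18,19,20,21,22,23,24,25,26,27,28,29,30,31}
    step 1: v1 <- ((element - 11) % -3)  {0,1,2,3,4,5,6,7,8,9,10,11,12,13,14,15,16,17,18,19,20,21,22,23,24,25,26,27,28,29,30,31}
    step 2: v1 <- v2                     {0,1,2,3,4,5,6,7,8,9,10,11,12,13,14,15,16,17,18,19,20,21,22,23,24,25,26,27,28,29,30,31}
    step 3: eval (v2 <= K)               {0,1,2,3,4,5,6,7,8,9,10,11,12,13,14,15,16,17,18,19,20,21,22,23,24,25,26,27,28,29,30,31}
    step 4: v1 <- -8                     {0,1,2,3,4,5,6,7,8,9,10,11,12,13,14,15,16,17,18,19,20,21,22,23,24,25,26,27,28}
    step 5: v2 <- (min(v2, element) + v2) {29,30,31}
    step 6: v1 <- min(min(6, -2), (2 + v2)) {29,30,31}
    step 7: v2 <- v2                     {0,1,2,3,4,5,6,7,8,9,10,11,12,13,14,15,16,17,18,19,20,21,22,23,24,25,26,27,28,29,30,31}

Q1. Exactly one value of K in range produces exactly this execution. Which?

Answer: K = 28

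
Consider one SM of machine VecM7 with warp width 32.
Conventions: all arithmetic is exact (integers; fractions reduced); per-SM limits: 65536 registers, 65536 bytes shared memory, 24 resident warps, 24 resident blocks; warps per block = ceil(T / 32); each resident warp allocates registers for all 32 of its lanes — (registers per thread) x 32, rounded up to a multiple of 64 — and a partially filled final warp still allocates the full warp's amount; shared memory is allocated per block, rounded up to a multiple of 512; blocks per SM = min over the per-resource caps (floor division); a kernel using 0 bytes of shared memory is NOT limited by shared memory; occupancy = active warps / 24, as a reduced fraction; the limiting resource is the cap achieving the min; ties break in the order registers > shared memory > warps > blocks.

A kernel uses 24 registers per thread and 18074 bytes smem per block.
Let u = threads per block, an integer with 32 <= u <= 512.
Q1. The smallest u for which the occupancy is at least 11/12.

Answer: u = 225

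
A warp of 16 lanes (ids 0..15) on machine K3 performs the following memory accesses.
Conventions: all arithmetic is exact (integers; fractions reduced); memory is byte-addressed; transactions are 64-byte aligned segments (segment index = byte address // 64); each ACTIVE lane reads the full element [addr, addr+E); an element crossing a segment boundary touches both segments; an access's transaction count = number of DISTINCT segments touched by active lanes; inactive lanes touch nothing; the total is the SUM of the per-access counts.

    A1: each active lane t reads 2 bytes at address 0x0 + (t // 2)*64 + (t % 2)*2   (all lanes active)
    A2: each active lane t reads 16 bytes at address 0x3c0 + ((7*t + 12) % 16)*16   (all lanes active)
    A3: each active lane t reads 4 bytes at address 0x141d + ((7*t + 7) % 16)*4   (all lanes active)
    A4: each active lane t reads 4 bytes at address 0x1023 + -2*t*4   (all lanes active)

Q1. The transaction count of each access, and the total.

A1: 8 transactions
A2: 4 transactions
A3: 2 transactions
A4: 3 transactions

Answer: 8,4,2,3; total 17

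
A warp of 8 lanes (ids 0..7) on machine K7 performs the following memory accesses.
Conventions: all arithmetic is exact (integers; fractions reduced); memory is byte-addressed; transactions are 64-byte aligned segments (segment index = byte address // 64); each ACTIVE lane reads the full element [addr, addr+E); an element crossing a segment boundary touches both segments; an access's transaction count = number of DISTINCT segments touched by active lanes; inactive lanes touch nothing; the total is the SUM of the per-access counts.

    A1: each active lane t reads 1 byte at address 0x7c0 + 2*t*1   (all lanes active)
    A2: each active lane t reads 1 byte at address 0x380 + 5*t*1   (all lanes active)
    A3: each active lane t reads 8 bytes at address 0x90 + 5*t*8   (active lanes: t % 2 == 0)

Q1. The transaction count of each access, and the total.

A1: 1 transaction
A2: 1 transaction
A3: 4 transactions

Answer: 1,1,4; total 6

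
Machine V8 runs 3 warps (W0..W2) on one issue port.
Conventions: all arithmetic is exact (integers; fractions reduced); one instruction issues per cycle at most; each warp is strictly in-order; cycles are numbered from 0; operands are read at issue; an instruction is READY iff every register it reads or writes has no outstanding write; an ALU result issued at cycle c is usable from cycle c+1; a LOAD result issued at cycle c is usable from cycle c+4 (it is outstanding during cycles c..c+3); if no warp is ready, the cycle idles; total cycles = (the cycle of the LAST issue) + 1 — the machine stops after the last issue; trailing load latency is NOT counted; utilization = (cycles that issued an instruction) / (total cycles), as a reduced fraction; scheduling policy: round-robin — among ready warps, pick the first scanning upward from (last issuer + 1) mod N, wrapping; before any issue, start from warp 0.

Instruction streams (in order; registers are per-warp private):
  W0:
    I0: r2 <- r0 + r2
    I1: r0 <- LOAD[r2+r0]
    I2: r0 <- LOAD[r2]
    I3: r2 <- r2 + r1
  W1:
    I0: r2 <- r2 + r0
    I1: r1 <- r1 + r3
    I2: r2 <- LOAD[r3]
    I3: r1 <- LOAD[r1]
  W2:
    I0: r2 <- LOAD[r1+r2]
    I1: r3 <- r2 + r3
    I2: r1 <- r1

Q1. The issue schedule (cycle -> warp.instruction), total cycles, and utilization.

cycle 0: W0.I0
cycle 1: W1.I0
cycle 2: W2.I0
cycle 3: W0.I1
cycle 4: W1.I1
cycle 5: W1.I2
cycle 6: W2.I1
cycle 7: W0.I2
cycle 8: W1.I3
cycle 9: W2.I2
cycle 10: W0.I3

Answer: 11 cycles, utilization 1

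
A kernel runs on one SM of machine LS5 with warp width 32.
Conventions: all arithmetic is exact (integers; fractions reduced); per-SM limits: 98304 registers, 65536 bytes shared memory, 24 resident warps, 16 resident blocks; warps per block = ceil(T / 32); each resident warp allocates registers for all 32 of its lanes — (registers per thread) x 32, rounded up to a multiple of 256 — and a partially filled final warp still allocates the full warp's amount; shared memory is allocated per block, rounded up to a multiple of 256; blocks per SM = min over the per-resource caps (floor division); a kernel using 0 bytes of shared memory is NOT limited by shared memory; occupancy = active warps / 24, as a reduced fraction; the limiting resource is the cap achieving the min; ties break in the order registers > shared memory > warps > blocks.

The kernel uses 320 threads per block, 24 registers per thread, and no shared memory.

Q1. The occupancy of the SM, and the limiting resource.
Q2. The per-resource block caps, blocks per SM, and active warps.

Answer: occupancy 5/6, limited by warps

registers: 12 blocks
shared memory: no limit (kernel uses none)
warps: 2 blocks
blocks: 16 blocks

Answer: 2 blocks, 20 active warps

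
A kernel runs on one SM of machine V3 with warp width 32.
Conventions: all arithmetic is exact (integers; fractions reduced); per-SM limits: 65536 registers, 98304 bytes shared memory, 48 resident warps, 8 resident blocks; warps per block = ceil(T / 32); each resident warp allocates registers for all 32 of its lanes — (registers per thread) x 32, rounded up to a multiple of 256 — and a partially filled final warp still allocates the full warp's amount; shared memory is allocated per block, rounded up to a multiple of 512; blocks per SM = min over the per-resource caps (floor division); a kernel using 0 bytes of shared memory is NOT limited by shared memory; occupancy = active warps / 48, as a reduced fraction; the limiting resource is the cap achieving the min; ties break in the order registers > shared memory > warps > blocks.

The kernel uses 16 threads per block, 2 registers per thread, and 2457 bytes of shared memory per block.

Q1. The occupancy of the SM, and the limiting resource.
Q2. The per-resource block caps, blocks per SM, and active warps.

Answer: occupancy 1/6, limited by blocks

registers: 256 blocks
shared memory: 38 blocks
warps: 48 blocks
blocks: 8 blocks

Answer: 8 blocks, 8 active warps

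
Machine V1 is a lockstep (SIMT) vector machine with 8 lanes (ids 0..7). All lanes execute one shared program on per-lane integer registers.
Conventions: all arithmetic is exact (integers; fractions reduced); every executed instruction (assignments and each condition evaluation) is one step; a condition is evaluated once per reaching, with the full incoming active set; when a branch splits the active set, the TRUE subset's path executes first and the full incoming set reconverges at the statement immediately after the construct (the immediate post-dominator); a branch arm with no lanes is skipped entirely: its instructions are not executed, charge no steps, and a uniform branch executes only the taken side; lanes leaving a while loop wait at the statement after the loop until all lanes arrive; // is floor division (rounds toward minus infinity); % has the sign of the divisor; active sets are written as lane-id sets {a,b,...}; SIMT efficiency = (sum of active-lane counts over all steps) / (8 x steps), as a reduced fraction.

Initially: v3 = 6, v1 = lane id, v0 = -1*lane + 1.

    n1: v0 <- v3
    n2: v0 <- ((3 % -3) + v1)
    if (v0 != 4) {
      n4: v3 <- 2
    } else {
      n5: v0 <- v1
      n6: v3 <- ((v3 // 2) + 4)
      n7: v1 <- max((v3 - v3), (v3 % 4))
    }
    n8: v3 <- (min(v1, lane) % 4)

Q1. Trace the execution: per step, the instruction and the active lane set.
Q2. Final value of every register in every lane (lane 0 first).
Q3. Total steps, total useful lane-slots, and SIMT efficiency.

step 0: v0 <- v3                     {0,1,2,3,4,5,6,7}
step 1: v0 <- ((3 % -3) + v1)        {0,1,2,3,4,5,6,7}
step 2: eval (v0 != 4)               {0,1,2,3,4,5,6,7}
step 3: v3 <- 2                      {0,1,2,3,5,6,7}
step 4: v0 <- v1                     {4}
step 5: v3 <- ((v3 // 2) + 4)        {4}
step 6: v1 <- max((v3 - v3), (v3 % 4)) {4}
step 7: v3 <- (min(v1, lane) % 4)    {0,1,2,3,4,5,6,7}

Answer: 8 steps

v3: 0,1,2,3,3,1,2,3
v1: 0,1,2,3,3,5,6,7
v0: 0,1,2,3,4,5,6,7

steps = 8; useful = 42; efficiency = 42/64 = 21/32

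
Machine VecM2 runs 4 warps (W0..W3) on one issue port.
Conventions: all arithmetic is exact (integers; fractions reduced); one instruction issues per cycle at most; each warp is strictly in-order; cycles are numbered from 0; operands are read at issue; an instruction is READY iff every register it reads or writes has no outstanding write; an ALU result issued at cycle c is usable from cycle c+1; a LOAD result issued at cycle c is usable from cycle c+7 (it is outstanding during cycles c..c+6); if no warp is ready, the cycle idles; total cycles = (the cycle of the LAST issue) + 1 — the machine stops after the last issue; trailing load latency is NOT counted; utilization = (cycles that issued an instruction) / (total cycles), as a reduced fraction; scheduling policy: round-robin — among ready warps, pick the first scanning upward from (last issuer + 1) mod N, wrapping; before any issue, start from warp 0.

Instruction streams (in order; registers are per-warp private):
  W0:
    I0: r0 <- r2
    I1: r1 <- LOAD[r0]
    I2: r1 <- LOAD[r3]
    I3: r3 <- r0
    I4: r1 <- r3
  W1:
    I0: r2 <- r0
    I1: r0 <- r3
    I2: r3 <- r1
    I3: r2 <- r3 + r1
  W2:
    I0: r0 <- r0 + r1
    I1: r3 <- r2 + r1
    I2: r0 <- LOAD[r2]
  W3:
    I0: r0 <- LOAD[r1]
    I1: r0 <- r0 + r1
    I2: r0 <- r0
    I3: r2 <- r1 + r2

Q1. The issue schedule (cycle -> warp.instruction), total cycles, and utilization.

cycle 0: W0.I0
cycle 1: W1.I0
cycle 2: W2.I0
cycle 3: W3.I0
cycle 4: W0.I1
cycle 5: W1.I1
cycle 6: W2.I1
cycle 7: W1.I2
cycle 8: W2.I2
cycle 9: W1.I3
cycle 10: W3.I1
cycle 11: W0.I2
cycle 12: W3.I2
cycle 13: W0.I3
cycle 14: W3.I3
cycle 15: idle
cycle 16: idle
cycle 17: idle
cycle 18: W0.I4

Answer: 19 cycles, utilization 16/19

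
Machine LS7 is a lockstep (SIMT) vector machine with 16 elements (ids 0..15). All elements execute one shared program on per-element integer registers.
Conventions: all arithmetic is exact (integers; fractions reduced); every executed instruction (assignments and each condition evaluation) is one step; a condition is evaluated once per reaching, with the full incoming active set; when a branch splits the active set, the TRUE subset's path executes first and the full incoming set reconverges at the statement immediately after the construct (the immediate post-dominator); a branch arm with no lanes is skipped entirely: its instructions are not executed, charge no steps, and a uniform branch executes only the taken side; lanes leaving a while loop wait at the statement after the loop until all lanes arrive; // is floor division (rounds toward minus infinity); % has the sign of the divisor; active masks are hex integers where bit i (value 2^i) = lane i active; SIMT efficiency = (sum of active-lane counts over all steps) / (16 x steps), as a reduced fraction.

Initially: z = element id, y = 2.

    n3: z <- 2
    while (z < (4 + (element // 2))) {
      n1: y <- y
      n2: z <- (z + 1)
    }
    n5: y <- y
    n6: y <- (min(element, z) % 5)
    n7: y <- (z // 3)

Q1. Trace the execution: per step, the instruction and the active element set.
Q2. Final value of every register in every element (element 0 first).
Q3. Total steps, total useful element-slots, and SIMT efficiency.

step 0: z <- 2                       0xffff
step 1: eval (z < (4 + (element // 2))) 0xffff
step 2: y <- y                       0xffff
step 3: z <- (z + 1)                 0xffff
step 4: eval (z < (4 + (element // 2))) 0xffff
step 5: y <- y                       0xffff
step 6: z <- (z + 1)                 0xffff
step 7: eval (z < (4 + (element // 2))) 0xffff
step 8: y <- y                       0xfffc
step 9: z <- (z + 1)                 0xfffc
step 10: eval (z < (4 + (element // 2))) 0xfffc
step 11: y <- y                       0xfff0
step 12: z <- (z + 1)                 0xfff0
step 13: eval (z < (4 + (element // 2))) 0xfff0
step 14: y <- y                       0xffc0
step 15: z <- (z + 1)                 0xffc0
step 16: eval (z < (4 + (element // 2))) 0xffc0
step 17: y <- y                       0xff00
step 18: z <- (z + 1)                 0xff00
step 19: eval (z < (4 + (element // 2))) 0xff00
step 20: y <- y                       0xfc00
step 21: z <- (z + 1)                 0xfc00
step 22: eval (z < (4 + (element // 2))) 0xfc00
step 23: y <- y                       0xf000
step 24: z <- (z + 1)                 0xf000
step 25: eval (z < (4 + (element // 2))) 0xf000
step 26: y <- y                       0xc000
step 27: z <- (z + 1)                 0xc000
step 28: eval (z < (4 + (element // 2))) 0xc000
step 29: y <- y                       0xffff
step 30: y <- (min(element, z) % 5)   0xffff
step 31: y <- (z // 3)                0xffff

Answer: 32 steps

z: 4,4,5,5,6,6,7,7,8,8,9,9,10,10,11,11
y: 1,1,1,1,2,2,2,2,2,2,3,3,3,3,3,3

steps = 32; useful = 344; efficiency = 344/512 = 43/64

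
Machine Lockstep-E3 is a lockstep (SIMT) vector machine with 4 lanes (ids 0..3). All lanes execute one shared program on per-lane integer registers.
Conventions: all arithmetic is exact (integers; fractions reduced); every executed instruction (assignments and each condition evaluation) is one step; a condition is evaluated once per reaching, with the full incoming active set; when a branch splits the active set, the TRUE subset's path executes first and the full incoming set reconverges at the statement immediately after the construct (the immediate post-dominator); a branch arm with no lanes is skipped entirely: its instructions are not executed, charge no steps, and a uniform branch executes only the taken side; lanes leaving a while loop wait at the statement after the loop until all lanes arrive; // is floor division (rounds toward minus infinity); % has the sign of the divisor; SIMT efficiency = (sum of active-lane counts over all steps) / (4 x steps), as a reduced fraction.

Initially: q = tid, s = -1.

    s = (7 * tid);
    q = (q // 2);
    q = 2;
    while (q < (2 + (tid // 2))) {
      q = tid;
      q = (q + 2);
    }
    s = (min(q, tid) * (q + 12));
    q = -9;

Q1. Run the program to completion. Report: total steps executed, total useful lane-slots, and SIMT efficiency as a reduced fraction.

Answer: 9 steps, 30 useful, 5/6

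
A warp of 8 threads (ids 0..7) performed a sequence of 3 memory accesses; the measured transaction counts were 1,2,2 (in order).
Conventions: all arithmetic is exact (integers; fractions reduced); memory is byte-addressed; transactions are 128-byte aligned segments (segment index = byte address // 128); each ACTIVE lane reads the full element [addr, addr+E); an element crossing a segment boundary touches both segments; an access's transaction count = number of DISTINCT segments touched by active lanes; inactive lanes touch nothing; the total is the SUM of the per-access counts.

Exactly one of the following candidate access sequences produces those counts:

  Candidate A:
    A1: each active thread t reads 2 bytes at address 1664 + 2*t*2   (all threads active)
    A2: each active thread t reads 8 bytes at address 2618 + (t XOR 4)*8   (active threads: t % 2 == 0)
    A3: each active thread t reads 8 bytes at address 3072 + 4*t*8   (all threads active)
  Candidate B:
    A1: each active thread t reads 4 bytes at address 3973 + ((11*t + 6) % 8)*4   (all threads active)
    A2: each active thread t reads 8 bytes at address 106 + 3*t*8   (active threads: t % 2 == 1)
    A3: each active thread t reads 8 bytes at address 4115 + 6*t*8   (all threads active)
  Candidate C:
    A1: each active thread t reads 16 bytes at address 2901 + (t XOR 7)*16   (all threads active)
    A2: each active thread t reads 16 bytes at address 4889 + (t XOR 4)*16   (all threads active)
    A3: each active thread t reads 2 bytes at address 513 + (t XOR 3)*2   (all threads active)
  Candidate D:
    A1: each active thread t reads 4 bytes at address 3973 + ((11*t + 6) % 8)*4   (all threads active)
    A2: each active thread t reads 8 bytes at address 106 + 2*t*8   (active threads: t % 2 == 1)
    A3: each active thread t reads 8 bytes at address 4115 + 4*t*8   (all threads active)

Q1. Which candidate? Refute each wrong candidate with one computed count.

A: A2 gives 1 transaction, not 2
B: A3 gives 3 transactions, not 2
C: A1 gives 2 transactions, not 1
D: all counts match (1,2,2)

Answer: D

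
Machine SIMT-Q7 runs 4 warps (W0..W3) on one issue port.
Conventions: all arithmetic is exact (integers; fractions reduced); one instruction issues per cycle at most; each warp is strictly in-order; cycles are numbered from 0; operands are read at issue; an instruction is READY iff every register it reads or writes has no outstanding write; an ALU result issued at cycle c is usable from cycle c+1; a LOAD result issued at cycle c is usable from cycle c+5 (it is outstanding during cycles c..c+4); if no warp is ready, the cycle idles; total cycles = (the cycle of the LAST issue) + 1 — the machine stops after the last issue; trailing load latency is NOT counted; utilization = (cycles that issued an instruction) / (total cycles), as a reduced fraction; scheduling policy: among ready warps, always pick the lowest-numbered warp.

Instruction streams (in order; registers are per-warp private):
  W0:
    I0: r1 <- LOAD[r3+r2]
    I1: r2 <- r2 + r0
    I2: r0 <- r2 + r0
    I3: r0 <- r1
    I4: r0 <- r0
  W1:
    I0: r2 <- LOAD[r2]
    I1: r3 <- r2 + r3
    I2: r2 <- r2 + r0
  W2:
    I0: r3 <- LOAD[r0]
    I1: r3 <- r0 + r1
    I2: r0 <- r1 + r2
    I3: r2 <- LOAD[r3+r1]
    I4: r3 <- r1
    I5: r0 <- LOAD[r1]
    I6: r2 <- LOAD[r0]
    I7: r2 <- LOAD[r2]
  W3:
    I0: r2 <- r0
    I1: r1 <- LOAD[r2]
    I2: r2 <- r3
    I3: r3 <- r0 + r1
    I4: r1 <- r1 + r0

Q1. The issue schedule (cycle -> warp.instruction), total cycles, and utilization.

cycle 0: W0.I0
cycle 1: W0.I1
cycle 2: W0.I2
cycle 3: W1.I0
cycle 4: W2.I0
cycle 5: W0.I3
cycle 6: W0.I4
cycle 7: W3.I0
cycle 8: W1.I1
cycle 9: W1.I2
cycle 10: W2.I1
cycle 11: W2.I2
cycle 12: W2.I3
cycle 13: W2.I4
cycle 14: W2.I5
cycle 15: W3.I1
cycle 16: W3.I2
cycle 17: idle
cycle 18: idle
cycle 19: W2.I6
cycle 20: W3.I3
cycle 21: W3.I4
cycle 22: idle
cycle 23: idle
cycle 24: W2.I7

Answer: 25 cycles, utilization 21/25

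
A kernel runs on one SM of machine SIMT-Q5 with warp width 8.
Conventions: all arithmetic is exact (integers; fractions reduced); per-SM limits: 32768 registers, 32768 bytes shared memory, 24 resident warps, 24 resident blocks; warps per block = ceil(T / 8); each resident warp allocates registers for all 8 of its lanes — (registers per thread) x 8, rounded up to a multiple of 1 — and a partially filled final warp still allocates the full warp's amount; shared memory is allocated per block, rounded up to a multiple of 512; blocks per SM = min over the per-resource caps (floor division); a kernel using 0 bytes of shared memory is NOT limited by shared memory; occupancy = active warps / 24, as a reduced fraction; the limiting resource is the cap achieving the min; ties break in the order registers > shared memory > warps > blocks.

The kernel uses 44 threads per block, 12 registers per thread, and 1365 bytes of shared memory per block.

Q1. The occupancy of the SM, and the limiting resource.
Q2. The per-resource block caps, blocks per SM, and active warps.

Answer: occupancy 1, limited by warps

registers: 56 blocks
shared memory: 21 blocks
warps: 4 blocks
blocks: 24 blocks

Answer: 4 blocks, 24 active warps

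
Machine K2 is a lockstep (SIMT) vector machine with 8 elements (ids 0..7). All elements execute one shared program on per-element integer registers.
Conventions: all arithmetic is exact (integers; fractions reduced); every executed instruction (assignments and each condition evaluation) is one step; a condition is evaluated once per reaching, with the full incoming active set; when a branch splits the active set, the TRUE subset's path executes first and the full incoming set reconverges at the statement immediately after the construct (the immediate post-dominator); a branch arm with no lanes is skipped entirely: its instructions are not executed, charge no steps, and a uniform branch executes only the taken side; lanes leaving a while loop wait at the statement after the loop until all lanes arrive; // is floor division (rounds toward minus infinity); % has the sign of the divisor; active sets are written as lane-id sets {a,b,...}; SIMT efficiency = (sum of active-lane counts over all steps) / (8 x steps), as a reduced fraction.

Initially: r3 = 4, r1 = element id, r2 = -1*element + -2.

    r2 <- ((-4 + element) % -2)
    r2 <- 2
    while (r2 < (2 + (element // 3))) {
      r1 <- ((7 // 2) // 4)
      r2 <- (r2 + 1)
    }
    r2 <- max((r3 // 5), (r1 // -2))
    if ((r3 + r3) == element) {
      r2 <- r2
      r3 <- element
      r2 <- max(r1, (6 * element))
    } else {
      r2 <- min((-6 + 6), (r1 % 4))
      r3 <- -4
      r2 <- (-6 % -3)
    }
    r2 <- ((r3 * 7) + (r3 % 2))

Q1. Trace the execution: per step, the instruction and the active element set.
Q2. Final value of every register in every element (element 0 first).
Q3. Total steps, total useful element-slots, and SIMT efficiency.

step 0: r2 <- ((-4 + element) % -2)  {0,1,2,3,4,5,6,7}
step 1: r2 <- 2                      {0,1,2,3,4,5,6,7}
step 2: eval (r2 < (2 + (element // 3))) {0,1,2,3,4,5,6,7}
step 3: r1 <- ((7 // 2) // 4)        {3,4,5,6,7}
step 4: r2 <- (r2 + 1)               {3,4,5,6,7}
step 5: eval (r2 < (2 + (element // 3))) {3,4,5,6,7}
step 6: r1 <- ((7 // 2) // 4)        {6,7}
step 7: r2 <- (r2 + 1)               {6,7}
step 8: eval (r2 < (2 + (element // 3))) {6,7}
step 9: r2 <- max((r3 // 5), (r1 // -2)) {0,1,2,3,4,5,6,7}
step 10: eval ((r3 + r3) == element)  {0,1,2,3,4,5,6,7}
step 11: r2 <- min((-6 + 6), (r1 % 4)) {0,1,2,3,4,5,6,7}
step 12: r3 <- -4                     {0,1,2,3,4,5,6,7}
step 13: r2 <- (-6 % -3)              {0,1,2,3,4,5,6,7}
step 14: r2 <- ((r3 * 7) + (r3 % 2))  {0,1,2,3,4,5,6,7}

Answer: 15 steps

r3: -4,-4,-4,-4,-4,-4,-4,-4
r1: 0,1,2,0,0,0,0,0
r2: -28,-28,-28,-28,-28,-28,-28,-28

steps = 15; useful = 93; efficiency = 93/120 = 31/40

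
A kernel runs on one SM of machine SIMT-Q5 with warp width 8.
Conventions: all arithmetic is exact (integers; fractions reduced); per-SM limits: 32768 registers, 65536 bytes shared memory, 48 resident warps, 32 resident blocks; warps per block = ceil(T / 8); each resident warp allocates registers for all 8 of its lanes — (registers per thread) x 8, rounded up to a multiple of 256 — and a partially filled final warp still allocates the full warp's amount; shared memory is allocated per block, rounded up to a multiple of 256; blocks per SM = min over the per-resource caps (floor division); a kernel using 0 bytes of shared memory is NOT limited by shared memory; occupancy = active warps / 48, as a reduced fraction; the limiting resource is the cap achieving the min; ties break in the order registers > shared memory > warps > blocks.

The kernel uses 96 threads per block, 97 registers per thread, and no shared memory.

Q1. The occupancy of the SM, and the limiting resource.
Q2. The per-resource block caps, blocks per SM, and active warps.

Answer: occupancy 1/2, limited by registers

registers: 2 blocks
shared memory: no limit (kernel uses none)
warps: 4 blocks
blocks: 32 blocks

Answer: 2 blocks, 24 active warps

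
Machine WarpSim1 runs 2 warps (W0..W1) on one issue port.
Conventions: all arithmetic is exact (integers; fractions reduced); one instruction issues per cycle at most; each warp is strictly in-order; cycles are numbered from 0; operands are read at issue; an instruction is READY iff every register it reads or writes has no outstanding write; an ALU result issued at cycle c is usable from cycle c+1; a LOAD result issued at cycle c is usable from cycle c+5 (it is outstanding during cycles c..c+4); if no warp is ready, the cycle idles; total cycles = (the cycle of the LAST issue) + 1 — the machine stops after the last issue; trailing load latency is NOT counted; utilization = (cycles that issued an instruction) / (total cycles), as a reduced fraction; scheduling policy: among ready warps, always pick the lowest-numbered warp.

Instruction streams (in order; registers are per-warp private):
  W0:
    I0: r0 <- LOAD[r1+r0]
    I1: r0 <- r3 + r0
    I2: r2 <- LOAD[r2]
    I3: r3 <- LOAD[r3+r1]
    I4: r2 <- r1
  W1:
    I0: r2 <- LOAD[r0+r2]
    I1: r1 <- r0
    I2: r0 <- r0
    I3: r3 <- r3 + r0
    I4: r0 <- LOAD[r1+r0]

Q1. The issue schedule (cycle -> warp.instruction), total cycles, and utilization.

cycle 0: W0.I0
cycle 1: W1.I0
cycle 2: W1.I1
cycle 3: W1.I2
cycle 4: W1.I3
cycle 5: W0.I1
cycle 6: W0.I2
cycle 7: W0.I3
cycle 8: W1.I4
cycle 9: idle
cycle 10: idle
cycle 11: W0.I4

Answer: 12 cycles, utilization 5/6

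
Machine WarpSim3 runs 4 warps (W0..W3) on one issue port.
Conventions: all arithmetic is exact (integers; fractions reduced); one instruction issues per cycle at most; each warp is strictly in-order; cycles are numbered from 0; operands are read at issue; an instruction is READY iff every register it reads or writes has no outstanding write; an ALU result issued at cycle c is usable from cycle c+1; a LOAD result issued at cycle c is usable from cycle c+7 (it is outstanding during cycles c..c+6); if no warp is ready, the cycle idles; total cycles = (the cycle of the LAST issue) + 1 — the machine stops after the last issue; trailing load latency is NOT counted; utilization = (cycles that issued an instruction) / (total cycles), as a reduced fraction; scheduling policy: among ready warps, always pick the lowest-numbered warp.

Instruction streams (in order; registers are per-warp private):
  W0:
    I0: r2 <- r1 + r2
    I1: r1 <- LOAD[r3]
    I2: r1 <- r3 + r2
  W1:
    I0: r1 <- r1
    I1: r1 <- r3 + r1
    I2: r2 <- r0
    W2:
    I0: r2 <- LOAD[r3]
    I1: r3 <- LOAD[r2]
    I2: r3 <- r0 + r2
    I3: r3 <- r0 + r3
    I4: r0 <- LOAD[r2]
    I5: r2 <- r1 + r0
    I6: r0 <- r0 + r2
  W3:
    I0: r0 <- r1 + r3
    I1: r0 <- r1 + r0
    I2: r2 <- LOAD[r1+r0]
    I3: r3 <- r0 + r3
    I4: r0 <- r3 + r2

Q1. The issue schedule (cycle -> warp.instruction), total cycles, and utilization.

cycle 0: W0.I0
cycle 1: W0.I1
cycle 2: W1.I0
cycle 3: W1.I1
cycle 4: W1.I2
cycle 5: W2.I0
cycle 6: W3.I0
cycle 7: W3.I1
cycle 8: W0.I2
cycle 9: W3.I2
cycle 10: W3.I3
cycle 11: idle
cycle 12: W2.I1
cycle 13: idle
cycle 14: idle
cycle 15: idle
cycle 16: W3.I4
cycle 17: idle
cycle 18: idle
cycle 19: W2.I2
cycle 20: W2.I3
cycle 21: W2.I4
cycle 22: idle
cycle 23: idle
cycle 24: idle
cycle 25: idle
cycle 26: idle
cycle 27: idle
cycle 28: W2.I5
cycle 29: W2.I6

Answer: 30 cycles, utilization 3/5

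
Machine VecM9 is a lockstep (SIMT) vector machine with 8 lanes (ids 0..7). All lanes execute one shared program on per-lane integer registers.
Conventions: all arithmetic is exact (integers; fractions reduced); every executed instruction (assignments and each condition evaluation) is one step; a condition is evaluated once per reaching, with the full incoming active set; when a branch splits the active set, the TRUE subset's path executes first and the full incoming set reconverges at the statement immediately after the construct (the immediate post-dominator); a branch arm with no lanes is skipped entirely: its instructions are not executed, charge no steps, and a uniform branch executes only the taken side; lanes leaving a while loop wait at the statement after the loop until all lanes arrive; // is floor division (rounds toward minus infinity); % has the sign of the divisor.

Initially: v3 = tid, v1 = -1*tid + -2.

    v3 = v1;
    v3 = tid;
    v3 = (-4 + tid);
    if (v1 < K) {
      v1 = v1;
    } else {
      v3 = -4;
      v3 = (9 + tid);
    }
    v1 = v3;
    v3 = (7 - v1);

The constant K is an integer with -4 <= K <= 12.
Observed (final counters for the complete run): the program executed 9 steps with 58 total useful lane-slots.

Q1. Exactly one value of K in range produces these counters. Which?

Answer: K = -3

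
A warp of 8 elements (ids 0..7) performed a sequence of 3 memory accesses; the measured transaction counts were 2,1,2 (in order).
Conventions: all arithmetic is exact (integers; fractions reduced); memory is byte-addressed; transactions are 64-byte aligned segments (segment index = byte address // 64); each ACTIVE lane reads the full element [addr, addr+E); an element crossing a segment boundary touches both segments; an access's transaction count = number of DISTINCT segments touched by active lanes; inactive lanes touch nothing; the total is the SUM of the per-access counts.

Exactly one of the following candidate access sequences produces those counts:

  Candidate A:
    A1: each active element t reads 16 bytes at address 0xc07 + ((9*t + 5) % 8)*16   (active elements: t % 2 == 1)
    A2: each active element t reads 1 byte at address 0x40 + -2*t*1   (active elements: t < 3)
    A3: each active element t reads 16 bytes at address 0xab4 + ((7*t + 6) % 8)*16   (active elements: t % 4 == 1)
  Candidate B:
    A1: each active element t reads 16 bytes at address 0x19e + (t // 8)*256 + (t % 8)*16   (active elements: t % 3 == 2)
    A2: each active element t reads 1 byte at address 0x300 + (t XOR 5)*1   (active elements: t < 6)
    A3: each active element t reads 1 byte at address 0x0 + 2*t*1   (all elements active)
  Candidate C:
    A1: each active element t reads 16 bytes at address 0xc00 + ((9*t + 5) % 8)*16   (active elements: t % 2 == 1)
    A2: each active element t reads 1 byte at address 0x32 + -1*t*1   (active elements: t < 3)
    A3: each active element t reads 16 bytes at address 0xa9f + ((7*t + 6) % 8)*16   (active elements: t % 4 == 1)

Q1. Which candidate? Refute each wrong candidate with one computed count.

A: A2 gives 2 transactions, not 1
B: A3 gives 1 transaction, not 2
C: all counts match (2,1,2)

Answer: C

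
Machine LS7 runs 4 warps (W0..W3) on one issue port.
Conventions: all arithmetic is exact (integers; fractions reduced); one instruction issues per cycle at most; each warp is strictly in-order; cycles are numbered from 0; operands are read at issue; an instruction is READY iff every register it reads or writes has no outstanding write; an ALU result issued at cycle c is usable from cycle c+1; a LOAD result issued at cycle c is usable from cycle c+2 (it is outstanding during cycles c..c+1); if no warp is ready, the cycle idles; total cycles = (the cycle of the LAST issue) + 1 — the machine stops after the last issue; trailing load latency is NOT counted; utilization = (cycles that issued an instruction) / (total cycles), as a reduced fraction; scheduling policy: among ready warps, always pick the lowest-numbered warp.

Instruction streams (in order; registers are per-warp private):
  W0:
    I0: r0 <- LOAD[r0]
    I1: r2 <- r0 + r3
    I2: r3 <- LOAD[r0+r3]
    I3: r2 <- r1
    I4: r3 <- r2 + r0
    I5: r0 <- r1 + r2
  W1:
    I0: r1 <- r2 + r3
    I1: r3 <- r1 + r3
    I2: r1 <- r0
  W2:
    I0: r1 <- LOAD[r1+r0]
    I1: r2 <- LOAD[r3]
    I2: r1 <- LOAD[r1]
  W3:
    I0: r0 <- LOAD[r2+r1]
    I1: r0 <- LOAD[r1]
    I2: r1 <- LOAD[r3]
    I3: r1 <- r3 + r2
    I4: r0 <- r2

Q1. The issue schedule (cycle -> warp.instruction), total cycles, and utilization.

cycle 0: W0.I0
cycle 1: W1.I0
cycle 2: W0.I1
cycle 3: W0.I2
cycle 4: W0.I3
cycle 5: W0.I4
cycle 6: W0.I5
cycle 7: W1.I1
cycle 8: W1.I2
cycle 9: W2.I0
cycle 10: W2.I1
cycle 11: W2.I2
cycle 12: W3.I0
cycle 13: idle
cycle 14: W3.I1
cycle 15: W3.I2
cycle 16: idle
cycle 17: W3.I3
cycle 18: W3.I4

Answer: 19 cycles, utilization 17/19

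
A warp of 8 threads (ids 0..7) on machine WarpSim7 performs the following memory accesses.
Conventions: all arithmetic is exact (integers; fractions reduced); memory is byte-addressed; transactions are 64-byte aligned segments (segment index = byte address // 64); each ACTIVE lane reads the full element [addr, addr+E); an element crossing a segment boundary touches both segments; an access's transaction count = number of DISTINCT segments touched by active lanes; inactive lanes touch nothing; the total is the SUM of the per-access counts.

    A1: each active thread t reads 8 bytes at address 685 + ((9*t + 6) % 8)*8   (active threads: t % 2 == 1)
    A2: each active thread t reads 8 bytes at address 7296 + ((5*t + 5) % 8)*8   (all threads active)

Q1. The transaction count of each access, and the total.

A1: 2 transactions
A2: 1 transaction

Answer: 2,1; total 3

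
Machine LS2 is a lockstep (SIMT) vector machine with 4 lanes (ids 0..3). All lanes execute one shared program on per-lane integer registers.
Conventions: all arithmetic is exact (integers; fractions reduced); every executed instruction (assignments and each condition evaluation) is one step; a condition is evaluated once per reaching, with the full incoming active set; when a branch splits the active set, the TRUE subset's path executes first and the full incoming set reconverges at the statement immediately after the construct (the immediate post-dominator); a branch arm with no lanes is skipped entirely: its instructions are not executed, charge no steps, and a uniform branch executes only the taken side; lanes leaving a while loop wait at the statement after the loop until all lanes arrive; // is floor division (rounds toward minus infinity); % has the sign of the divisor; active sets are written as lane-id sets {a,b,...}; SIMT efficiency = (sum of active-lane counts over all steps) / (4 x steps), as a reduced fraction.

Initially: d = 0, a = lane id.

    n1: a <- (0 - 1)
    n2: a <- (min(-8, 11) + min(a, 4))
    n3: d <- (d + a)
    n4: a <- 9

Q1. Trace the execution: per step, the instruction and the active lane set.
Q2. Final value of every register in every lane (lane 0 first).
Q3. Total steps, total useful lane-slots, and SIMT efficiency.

step 0: a <- (0 - 1)                 {0,1,2,3}
step 1: a <- (min(-8, 11) + min(a, 4)) {0,1,2,3}
step 2: d <- (d + a)                 {0,1,2,3}
step 3: a <- 9                       {0,1,2,3}

Answer: 4 steps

d: -9,-9,-9,-9
a: 9,9,9,9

steps = 4; useful = 16; efficiency = 16/16 = 1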